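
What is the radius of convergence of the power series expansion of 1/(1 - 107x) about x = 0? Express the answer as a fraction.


Expanding 1/(1 - 107x) = sum_{k>=0} 107^k x^k, the series converges when |107x| < 1, i.e., |x| < 1/107.
So the radius of convergence is 1/107 = 1/107.

1/107


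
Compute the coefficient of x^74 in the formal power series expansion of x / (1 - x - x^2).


Let f(x) = sum_{k>=0} a_k x^k. Multiplying f(x) * (1 - x - x^2) = x and matching coefficients gives a_0 = 0, a_1 = 1, and a_k = a_{k-1} + a_{k-2} for k >= 2. These are the Fibonacci numbers F_k.
Iterating from F_0 = 0, F_1 = 1:
F_0=0, F_1=1, F_2=1, F_3=2, F_4=3, F_5=5, F_6=8, F_7=13, F_8=21, F_9=34, ...
F_74 = 1304969544928657.

1304969544928657


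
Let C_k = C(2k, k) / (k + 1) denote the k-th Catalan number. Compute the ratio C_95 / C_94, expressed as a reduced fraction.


Using C_k = (2k)! / (k! (k+1)!), the ratio C_{k+1}/C_k simplifies to
C_{k+1}/C_k = [(2k+2)! / ((k+1)! (k+2)!)] * [k! (k+1)! / (2k)!]
 = (2k+2)(2k+1) / ((k+1)(k+2)) = 2(2k+1) / (k+2).
For k = 94: 2(2*94 + 1) / (94 + 2) = 378/96 = 63/16.

63/16


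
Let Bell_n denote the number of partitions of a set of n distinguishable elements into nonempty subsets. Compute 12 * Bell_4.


Bell_4 can be computed from the Bell triangle or from Dobinski's identity Bell_n = (1/e) * sum_{k>=0} k^n / k!.
Computing Bell_4 = 15.
Then 12 * 15 = 180.

180


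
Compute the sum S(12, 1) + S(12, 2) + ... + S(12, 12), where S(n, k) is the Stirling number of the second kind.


By definition, S(n, k) counts partitions of an n-set into exactly k nonempty blocks.
Computing row n = 12 for k = 1..12:
S(12, k): 1, 2047, 86526, 611501, 1379400, 1323652, 627396, 159027, 22275, 1705, 66, 1
Sum = 4213597. (This equals Bell_12 since the sum runs over all k.)

4213597


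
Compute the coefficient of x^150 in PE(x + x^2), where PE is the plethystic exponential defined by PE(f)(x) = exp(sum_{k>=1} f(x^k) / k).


With f(x) = x + x^2, the exponent is sum_{k>=1} (x^k + x^(2k)) / k = -ln(1 - x) - ln(1 - x^2). Exponentiating:
PE(x + x^2) = 1 / ((1 - x)(1 - x^2)).
This is the generating function for partitions of n into parts of size 1 or 2. The number of 2's can be any j in 0..75, and the rest are 1's, so
[x^150] = floor(150/2) + 1 = 76.

76


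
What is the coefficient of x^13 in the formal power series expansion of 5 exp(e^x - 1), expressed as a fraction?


exp(e^x - 1) is the exponential generating function for the Bell numbers Bell_k: exp(e^x - 1) = sum_{k>=0} Bell_k x^k / k!.
So the coefficient of x^13 in 5 exp(e^x - 1) is 5 Bell_13 / 13!.
Computing: Bell_13 = 27644437 and 13! = 6227020800, giving
5 * 27644437/6227020800 = 27644437/1245404160.

27644437/1245404160


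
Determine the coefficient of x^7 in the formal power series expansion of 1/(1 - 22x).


The geometric series identity gives 1/(1 - c x) = sum_{k>=0} c^k x^k, so the coefficient of x^k is c^k.
Here c = 22 and k = 7.
Computing: 22^7 = 2494357888

2494357888


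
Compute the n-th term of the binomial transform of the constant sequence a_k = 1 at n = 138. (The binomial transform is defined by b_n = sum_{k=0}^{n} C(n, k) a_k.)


With a_k = 1 for all k, b_n = sum_{k=0}^{n} C(n, k) = 2^n by the binomial theorem.
For n = 138: 2^138 = 348449143727040986586495598010130648530944.

348449143727040986586495598010130648530944


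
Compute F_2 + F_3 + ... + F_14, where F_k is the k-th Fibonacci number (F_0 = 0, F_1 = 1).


Use the identity sum_{k=0}^{N} F_k = F_{N+2} - 1 (which follows from F_{k+2} - F_{k+1} = F_k). Then
sum_{k=2}^{14} F_k = (F_{16} - 1) - (F_{3} - 1) = F_{16} - F_{3}.
Computing: F_{16} = 987, F_{3} = 2, so
Sum = 987 - 2 = 985.

985


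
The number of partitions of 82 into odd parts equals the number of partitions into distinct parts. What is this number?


Computing partitions of 82 into odd parts (1, 3, 5, ...):
Using the generating function prod_{k>=0} 1/(1-x^(2k+1)),
the count is 92864

92864


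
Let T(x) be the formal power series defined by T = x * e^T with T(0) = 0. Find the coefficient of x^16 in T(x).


Apply the Lagrange inversion formula: if T = x * phi(T) with phi(t) = e^t, then
[x^n] T = (1/n) [t^(n-1)] phi(t)^n = (1/n) [t^(n-1)] e^(n t) = (1/n) * n^(n-1) / (n-1)! = n^(n-1) / n!.
When c = 1 this is the Cayley count of rooted labeled trees on n vertices, divided by n!.
For n = 16: 16^15 / 16! = 1152921504606846976/20922789888000 = 35184372088832/638512875.

35184372088832/638512875


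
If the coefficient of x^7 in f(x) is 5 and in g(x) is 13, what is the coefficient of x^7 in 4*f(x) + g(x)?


Scalar multiplication scales coefficients: 4 * 5 = 20.
Then add the g coefficient: 20 + 13
= 33

33


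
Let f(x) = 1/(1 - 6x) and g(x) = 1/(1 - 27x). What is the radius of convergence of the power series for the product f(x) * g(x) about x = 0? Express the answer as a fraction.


The radius of 1/(1 - 6x) is 1/6 (nearest singularity at x = 1/6), and the radius of 1/(1 - 27x) is 1/27.
The product f(x)*g(x) = 1/((1 - 6x)(1 - 27x)) has singularities at both 1/6 and 1/27, so its radius of convergence is the distance to the nearest one:
min(1/6, 1/27) = 1/27.

1/27


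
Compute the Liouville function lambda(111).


The Liouville function is lambda(k) = (-1)^Omega(k), where Omega(k) counts the prime factors of k with multiplicity.
Factoring: 111 = 3 * 37, so Omega(111) = 2.
lambda(111) = (-1)^2 = 1.

1


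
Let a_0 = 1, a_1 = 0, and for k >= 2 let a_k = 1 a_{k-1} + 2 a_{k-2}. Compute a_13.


Iterating the recurrence forward:
a_0 = 1
a_1 = 0
a_2 = 1*0 + 2*1 = 2
a_3 = 1*2 + 2*0 = 2
a_4 = 1*2 + 2*2 = 6
a_5 = 1*6 + 2*2 = 10
a_6 = 1*10 + 2*6 = 22
a_7 = 1*22 + 2*10 = 42
a_8 = 1*42 + 2*22 = 86
a_9 = 1*86 + 2*42 = 170
a_10 = 1*170 + 2*86 = 342
a_11 = 1*342 + 2*170 = 682
a_12 = 1*682 + 2*342 = 1366
a_13 = 1*1366 + 2*682 = 2730
So a_13 = 2730.

2730


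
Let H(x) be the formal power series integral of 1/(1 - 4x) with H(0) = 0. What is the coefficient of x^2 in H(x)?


1/(1 - 4x) = sum_{k>=0} 4^k x^k. Integrating termwise with H(0) = 0:
H(x) = sum_{k>=0} 4^k x^(k+1) / (k+1) = sum_{m>=1} 4^(m-1) x^m / m.
For m = 2: 4^1/2 = 4/2 = 2.

2


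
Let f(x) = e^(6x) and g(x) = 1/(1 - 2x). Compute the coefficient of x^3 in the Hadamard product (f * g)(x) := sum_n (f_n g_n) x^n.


Expanding: f_k = 6^k/k! (from e^(6x)) and g_k = 2^k (from 1/(1 - 2x)). So the Hadamard coefficient (f * g)_k = 6^k 2^k / k! = (12)^k / k!.
For k = 3: 12^3/3! = 1728/6 = 288.

288


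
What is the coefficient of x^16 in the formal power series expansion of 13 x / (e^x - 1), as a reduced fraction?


The exponential generating function for Bernoulli numbers is
x / (e^x - 1) = sum_{k>=0} B_k x^k / k!.
So the coefficient of x^16 in 13 x / (e^x - 1) is 13 B_16 / 16!.
Computing: B_16 = -3617/510, 16! = 20922789888000, giving
13 * -3617/510 / 20922789888000 = -3617/820817141760000.

-3617/820817141760000


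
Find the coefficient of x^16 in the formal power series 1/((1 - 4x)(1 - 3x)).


By partial fractions or Cauchy convolution:
The coefficient equals sum_{k=0}^{16} 4^k * 3^(16-k).
= 17050729021

17050729021


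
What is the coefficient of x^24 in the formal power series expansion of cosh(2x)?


The Maclaurin series is cosh(t) = sum_{m>=0} t^(2m) / (2m)!, so substituting t = 2x, only even powers of x are nonzero, with coefficient of x^(2m) equal to 2^(2m) / (2m)!.
For x^24 the coefficient is 2^24/24! = 16777216/620448401733239439360000 = 4/147926426347074375.

4/147926426347074375


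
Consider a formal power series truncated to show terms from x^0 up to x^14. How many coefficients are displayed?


From x^0 to x^14 inclusive, the count is 14 - 0 + 1 = 15.

15


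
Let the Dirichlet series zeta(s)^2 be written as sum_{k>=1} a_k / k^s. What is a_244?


The Dirichlet convolution of the constant function 1 with itself gives (1 * 1)(k) = sum_{d | k} 1 = d(k), the number of positive divisors of k.
Since zeta(s) = sum_{k>=1} 1/k^s, we have zeta(s)^2 = sum_{k>=1} d(k)/k^s, so a_k = d(k).
For k = 244: the divisors are 1, 2, 4, 61, 122, 244.
Count = 6.

6


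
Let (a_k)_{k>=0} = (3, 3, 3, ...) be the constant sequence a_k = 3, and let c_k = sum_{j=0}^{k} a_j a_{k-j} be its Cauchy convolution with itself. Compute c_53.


Since a_j = 3 for all j >= 0, the convolution sum becomes
c_k = sum_{j=0}^{k} 3 * 3 = 9 * (k + 1).
Equivalently, the generating function of (a_k) is 3/(1 - x) and its square is 9/(1 - x)^2 = sum_{k>=0} 9(k + 1) x^k.
For k = 53: 9 * 54 = 486.

486


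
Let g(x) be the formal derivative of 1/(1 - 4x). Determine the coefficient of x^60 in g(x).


Differentiate termwise: d/dx sum_{k>=0} 4^k x^k = sum_{k>=1} k 4^k x^(k-1) = sum_{j>=0} (j+1) 4^(j+1) x^j.
Equivalently, d/dx [1/(1 - 4x)] = 4/(1 - 4x)^2.
For j = 60: 61 * 4^61 = 61 * 5316911983139663491615228241121378304 = 324331630971519472988528922708404076544.

324331630971519472988528922708404076544


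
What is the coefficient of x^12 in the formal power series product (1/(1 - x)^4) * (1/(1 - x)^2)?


Combine the factors: (1/(1 - x)^4) * (1/(1 - x)^2) = 1/(1 - x)^6.
Then use 1/(1 - x)^r = sum_{k>=0} C(k + r - 1, r - 1) x^k with r = 6 and k = 12:
C(17, 5) = 6188.

6188


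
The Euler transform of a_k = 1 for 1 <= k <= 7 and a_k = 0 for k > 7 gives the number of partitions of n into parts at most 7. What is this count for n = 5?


Partitions of 5 into parts at most 7:
Using generating function (1-x)^(-1)(1-x^2)^(-1)...(1-x^7)^(-1),
the coefficient of x^5 = 7

7


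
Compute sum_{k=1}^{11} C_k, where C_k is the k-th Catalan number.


C_1 through C_11: 1, 2, 5, 14, 42, 132, 429, 1430, 4862, 16796, 58786
Sum = 1 + 2 + 5 + 14 + 42 + 132 + 429 + 1430 + 4862 + 16796 + 58786
= 82499

82499


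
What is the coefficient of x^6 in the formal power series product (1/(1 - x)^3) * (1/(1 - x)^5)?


Combine the factors: (1/(1 - x)^3) * (1/(1 - x)^5) = 1/(1 - x)^8.
Then use 1/(1 - x)^r = sum_{k>=0} C(k + r - 1, r - 1) x^k with r = 8 and k = 6:
C(13, 7) = 1716.

1716


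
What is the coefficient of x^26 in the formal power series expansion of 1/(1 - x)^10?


The negative binomial / multiset identity is
1/(1 - x)^r = sum_{k>=0} C(k + r - 1, r - 1) x^k.
Here r = 10 and k = 26, so the coefficient is
C(26 + 9, 9) = C(35, 9)
= 70607460

70607460


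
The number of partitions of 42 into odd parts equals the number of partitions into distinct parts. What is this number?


Computing partitions of 42 into odd parts (1, 3, 5, ...):
Using the generating function prod_{k>=0} 1/(1-x^(2k+1)),
the count is 1426

1426


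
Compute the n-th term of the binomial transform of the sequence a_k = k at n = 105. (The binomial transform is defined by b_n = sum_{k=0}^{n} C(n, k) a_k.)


With a_k = k, b_n = sum_{k=0}^{n} C(n, k) k. Using k * C(n, k) = n * C(n-1, k-1) gives b_n = n * sum_{k>=1} C(n-1, k-1) = n * 2^(n-1).
For n = 105: 105 * 2^104 = 105 * 20282409603651670423947251286016 = 2129653008383425394514461385031680.

2129653008383425394514461385031680


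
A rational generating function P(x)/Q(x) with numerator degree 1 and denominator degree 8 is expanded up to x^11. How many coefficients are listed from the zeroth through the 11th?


Expanding up to x^11 gives the coefficients for x^0, x^1, ..., x^11.
That is 11 + 1 = 12 coefficients in total.

12


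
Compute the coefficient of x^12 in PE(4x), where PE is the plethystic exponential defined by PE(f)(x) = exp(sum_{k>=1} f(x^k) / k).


With f(x) = 4x, the exponent is sum_{k>=1} 4 x^k / k = 4 * (-ln(1 - x)). Exponentiating:
PE(4x) = exp(-4 ln(1 - x)) = 1/(1 - x)^4.
By the negative binomial expansion, [x^n] 1/(1 - x)^4 = C(n + 3, 3).
For n = 12: C(15, 3) = 455.

455


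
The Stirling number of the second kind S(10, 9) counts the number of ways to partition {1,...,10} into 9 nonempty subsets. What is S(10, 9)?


Using the explicit formula S(n,k) = (1/k!) sum_{j=0}^{k} (-1)^(k-j) C(k,j) j^n:
S(10, 9) = 45
Equivalently, S(n,k) is n! times the coefficient of x^n in the EGF (e^x - 1)^k / k!.

45


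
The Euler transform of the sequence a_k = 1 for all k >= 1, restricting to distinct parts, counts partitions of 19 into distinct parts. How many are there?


Partitions of 19 into distinct parts can be computed via generating function.
Product (1+x)(1+x^2)(1+x^3)...
The coefficient of x^19 = 54

54


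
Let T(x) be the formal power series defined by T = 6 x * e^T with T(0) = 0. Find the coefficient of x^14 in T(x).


Apply the Lagrange inversion formula: if T = 6 x * phi(T) with phi(t) = e^t, then
[x^n] T = 6^n * (1/n) [t^(n-1)] phi(t)^n = 6^n * (1/n) [t^(n-1)] e^(n t) = 6^n * (1/n) * n^(n-1) / (n-1)! = 6^n * n^(n-1) / n!.
When c = 1 this is the Cayley count of rooted labeled trees on n vertices, divided by n!.
For n = 14: 6^14 * 14^13 / 14! = 78364164096 * 793714773254144/87178291200 = 2550642919503888384/3575.

2550642919503888384/3575


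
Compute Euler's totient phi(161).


phi(n) counts integers in [1, n] coprime to n. Using the multiplicative formula phi(n) = n * prod_{p | n} (1 - 1/p):
161 = 7 * 23, so
phi(161) = 161 * (1 - 1/7) * (1 - 1/23) = 132.

132


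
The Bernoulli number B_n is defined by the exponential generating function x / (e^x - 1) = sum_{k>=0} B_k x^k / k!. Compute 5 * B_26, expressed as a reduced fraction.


Bernoulli numbers can also be computed recursively via B_0 = 1 and sum_{j=0}^{m} C(m+1, j) B_j = 0 for m >= 1. Odd-index Bernoulli numbers vanish for k >= 3.
Computing B_26 = 8553103/6, so 5 * B_26 = 5 * 8553103/6 = 42765515/6.

42765515/6


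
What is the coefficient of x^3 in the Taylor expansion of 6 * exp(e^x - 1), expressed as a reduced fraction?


exp(e^x - 1) = sum_{k>=0} Bell_k x^k / k!, where Bell_k is the k-th Bell number.
So the coefficient of x^3 is 6 * Bell_3 / 3!.
Computing: Bell_3 = 5 and 3! = 6, giving
6 * 5/6 = 5.

5


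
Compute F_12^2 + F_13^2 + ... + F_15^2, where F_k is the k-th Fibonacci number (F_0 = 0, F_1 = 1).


There is a standard identity sum_{k=0}^{N} F_k^2 = F_N * F_{N+1} (proved inductively from the telescoping relation F_k^2 = F_k F_{k+1} - F_{k-1} F_k). Then
sum_{k=12}^{15} F_k^2 = F_15 F_16 - F_11 F_12.
Computing: F_15 = 610, F_16 = 987, F_11 = 89, F_12 = 144.
Sum = 610 * 987 - 89 * 144 = 589254.

589254


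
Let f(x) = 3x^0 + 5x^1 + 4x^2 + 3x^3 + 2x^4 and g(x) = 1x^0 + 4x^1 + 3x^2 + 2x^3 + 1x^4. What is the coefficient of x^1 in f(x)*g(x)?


Cauchy product at x^1:
3*4 + 5*1
= 17

17


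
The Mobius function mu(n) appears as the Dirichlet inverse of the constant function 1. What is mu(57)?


57 = 3 * 19 (all distinct primes).
mu(57) = (-1)^2 = 1

1


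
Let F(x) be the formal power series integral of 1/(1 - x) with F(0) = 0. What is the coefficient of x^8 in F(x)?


1/(1 - x) = sum_{k>=0} x^k. Integrating termwise and using F(0) = 0 gives
F(x) = sum_{k>=0} x^(k+1) / (k+1) = sum_{m>=1} x^m / m = -ln(1 - x).
So the coefficient of x^8 is 1/8 = 1/8.

1/8


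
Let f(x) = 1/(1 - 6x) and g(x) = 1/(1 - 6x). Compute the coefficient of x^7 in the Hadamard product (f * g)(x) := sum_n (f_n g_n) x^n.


f has coefficients f_k = 6^k and g has coefficients g_k = 6^k, so the Hadamard product has coefficient (f*g)_k = 6^k * 6^k = 36^k.
For k = 7: 36^7 = 78364164096.

78364164096


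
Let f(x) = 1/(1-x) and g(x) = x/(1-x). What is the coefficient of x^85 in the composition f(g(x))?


First simplify the composition: f(g(x)) = 1/(1 - x/(1-x)) = (1-x)/((1-x) - x) = (1-x)/(1-2x).
Now extract the coefficient. Write (1-x)/(1-2x) = 1/(1-2x) - x/(1-2x).
The coefficient of x^n in 1/(1-2x) is 2^n, and in x/(1-2x) is 2^(n-1) (for n >= 1).
So the coefficient of x^85 is 2^85 - 2^84 = 38685626227668133590597632 - 19342813113834066795298816 = 19342813113834066795298816.

19342813113834066795298816


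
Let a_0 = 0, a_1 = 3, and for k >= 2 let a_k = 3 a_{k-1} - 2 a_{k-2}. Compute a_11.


Iterating the recurrence forward:
a_0 = 0
a_1 = 3
a_2 = 3*3 - 2*0 = 9
a_3 = 3*9 - 2*3 = 21
a_4 = 3*21 - 2*9 = 45
a_5 = 3*45 - 2*21 = 93
a_6 = 3*93 - 2*45 = 189
a_7 = 3*189 - 2*93 = 381
a_8 = 3*381 - 2*189 = 765
a_9 = 3*765 - 2*381 = 1533
a_10 = 3*1533 - 2*765 = 3069
a_11 = 3*3069 - 2*1533 = 6141
So a_11 = 6141.

6141


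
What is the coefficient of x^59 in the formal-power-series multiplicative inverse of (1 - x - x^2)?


Let the inverse be f(x) = sum_{k>=0} a_k x^k. From f(x) * (1 - x - x^2) = 1 and matching coefficients:
 x^0: a_0 = 1.
 x^1: a_1 - a_0 = 0, so a_1 = 1.
 x^k (k >= 2): a_k - a_{k-1} - a_{k-2} = 0, i.e. a_k = a_{k-1} + a_{k-2}.
This is the Fibonacci-type recurrence shifted so that a_0 = a_1 = 1.
Iterating: a_0=1, a_1=1, a_2=2, a_3=3, a_4=5, a_5=8, a_6=13, a_7=21, a_8=34, a_9=55, ...
a_59 = 1548008755920.

1548008755920


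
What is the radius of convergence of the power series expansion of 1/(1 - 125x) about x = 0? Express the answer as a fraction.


Expanding 1/(1 - 125x) = sum_{k>=0} 125^k x^k, the series converges when |125x| < 1, i.e., |x| < 1/125.
So the radius of convergence is 1/125 = 1/125.

1/125


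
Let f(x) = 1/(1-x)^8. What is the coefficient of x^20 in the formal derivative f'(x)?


Differentiate: d/dx [ 1/(1-x)^r ] = r / (1-x)^(r+1).
Here r = 8, so f'(x) = 8 / (1-x)^9.
The expansion of 1/(1-x)^(r+1) has coefficient of x^n equal to C(n+r, r).
So the coefficient of x^20 in f'(x) is
8 * C(28, 8) = 8 * 3108105 = 24864840

24864840


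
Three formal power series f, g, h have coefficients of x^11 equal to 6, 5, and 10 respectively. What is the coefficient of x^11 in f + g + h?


Series addition is componentwise:
6 + 5 + 10
= 21

21


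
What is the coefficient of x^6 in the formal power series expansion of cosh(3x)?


The Maclaurin series is cosh(t) = sum_{m>=0} t^(2m) / (2m)!, so substituting t = 3x, only even powers of x are nonzero, with coefficient of x^(2m) equal to 3^(2m) / (2m)!.
For x^6 the coefficient is 3^6/6! = 729/720 = 81/80.

81/80


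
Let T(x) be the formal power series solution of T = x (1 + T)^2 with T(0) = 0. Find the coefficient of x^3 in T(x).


Apply the Lagrange inversion formula: if T = x * phi(T) with phi(t) = (1 + t)^2, then [x^n] T = (1/n) [t^(n-1)] phi(t)^n = (1/n) [t^(n-1)] (1 + t)^(2n) = (1/n) C(2n, n-1).
Using the identity C(2n, n-1) = C(2n, n) * n / (n+1), the unscaled factor equals C(2n, n) / (n+1) = C_n, the n-th Catalan number.
For n = 3: C_3 = C(6, 3) / 4 = 20/4 = 5 = 5.

5


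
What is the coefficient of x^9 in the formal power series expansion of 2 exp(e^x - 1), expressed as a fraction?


exp(e^x - 1) is the exponential generating function for the Bell numbers Bell_k: exp(e^x - 1) = sum_{k>=0} Bell_k x^k / k!.
So the coefficient of x^9 in 2 exp(e^x - 1) is 2 Bell_9 / 9!.
Computing: Bell_9 = 21147 and 9! = 362880, giving
2 * 21147/362880 = 1007/8640.

1007/8640


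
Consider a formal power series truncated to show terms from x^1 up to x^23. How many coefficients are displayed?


From x^1 to x^23 inclusive, the count is 23 - 1 + 1 = 23.

23


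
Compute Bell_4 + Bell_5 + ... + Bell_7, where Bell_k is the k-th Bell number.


Recall Bell_k counts set partitions of a k-set (with Bell_0 = 1 by convention).
Bell_4 through Bell_7: 15, 52, 203, 877
Sum = 15 + 52 + 203 + 877 = 1147.

1147


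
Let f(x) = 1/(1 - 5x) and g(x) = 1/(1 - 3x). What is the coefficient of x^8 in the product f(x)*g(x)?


The coefficient of x^n in f*g is the Cauchy product: sum_{k=0}^{n} a^k * b^(n-k).
With a=5, b=3, n=8:
sum_{k=0}^{8} 5^k * 3^(8-k)
= 966721

966721


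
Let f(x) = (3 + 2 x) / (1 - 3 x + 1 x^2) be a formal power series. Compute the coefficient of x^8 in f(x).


Write f(x) = sum_{k>=0} a_k x^k. Multiplying both sides by 1 - 3 x + 1 x^2 gives
(1 - 3 x + 1 x^2) sum_{k>=0} a_k x^k = 3 + 2 x.
Matching coefficients:
 x^0: a_0 = 3
 x^1: a_1 - 3 a_0 = 2  =>  a_1 = 3*3 + 2 = 11
 x^k (k >= 2): a_k = 3 a_{k-1} - 1 a_{k-2}.
Iterating: a_2 = 30, a_3 = 79, a_4 = 207, a_5 = 542, a_6 = 1419, a_7 = 3715, a_8 = 9726.
So the coefficient of x^8 is 9726.

9726


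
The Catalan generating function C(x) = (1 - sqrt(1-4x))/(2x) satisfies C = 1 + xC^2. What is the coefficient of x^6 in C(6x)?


Substituting x -> 6x scales the n-th coefficient by 6^n, so [x^6] C(6x) = 6^6 * C_6.
C_6 = C(2*6, 6)/(7) = 924/7 = 132.
So 6^6 * 132 = 46656 * 132 = 6158592.

6158592


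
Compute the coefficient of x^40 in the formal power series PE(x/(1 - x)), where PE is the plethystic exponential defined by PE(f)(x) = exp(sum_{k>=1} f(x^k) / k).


For f(x) = x/(1 - x) we have
sum_{k>=1} f(x^k) / k = sum_{k>=1} (1/k) * x^k / (1 - x^k) = sum_{k, m >= 1} x^(k m) / k,
which after exponentiating simplifies to
PE(x/(1 - x)) = prod_{k>=1} 1 / (1 - x^k).
This is the generating function for the partition function p(n), so the coefficient of x^40 is p(40).
Computing p(40) by dynamic programming over parts 1, 2, ..., 40: p(40) = 37338.

37338


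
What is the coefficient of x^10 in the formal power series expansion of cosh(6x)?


The Maclaurin series is cosh(t) = sum_{m>=0} t^(2m) / (2m)!, so substituting t = 6x, only even powers of x are nonzero, with coefficient of x^(2m) equal to 6^(2m) / (2m)!.
For x^10 the coefficient is 6^10/10! = 60466176/3628800 = 2916/175.

2916/175


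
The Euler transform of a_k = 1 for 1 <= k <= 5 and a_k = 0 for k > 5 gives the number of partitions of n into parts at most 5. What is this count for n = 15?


Partitions of 15 into parts at most 5:
Using generating function (1-x)^(-1)(1-x^2)^(-1)...(1-x^5)^(-1),
the coefficient of x^15 = 84

84


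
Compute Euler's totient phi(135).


phi(n) counts integers in [1, n] coprime to n. Using the multiplicative formula phi(n) = n * prod_{p | n} (1 - 1/p):
135 = 3^3 * 5, so
phi(135) = 135 * (1 - 1/3) * (1 - 1/5) = 72.

72


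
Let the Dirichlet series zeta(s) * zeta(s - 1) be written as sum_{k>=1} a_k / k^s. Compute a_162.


Convolution gives a_k = sum_{d | k} d * 1 = sum_{d | k} d = sigma(k), the sum of positive divisors of k.
For k = 162, the divisors are 1, 2, 3, 6, 9, 18, 27, 54, 81, 162, so
sigma(162) = 1 + 2 + 3 + 6 + 9 + 18 + 27 + 54 + 81 + 162 = 363.

363


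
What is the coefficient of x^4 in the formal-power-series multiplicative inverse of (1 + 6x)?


The inverse is 1/(1 + 6x). Apply the geometric identity 1/(1 - y) = sum_{k>=0} y^k with y = -6x:
1/(1 + 6x) = sum_{k>=0} (-6)^k x^k.
So the coefficient of x^4 is (-6)^4 = 1296.

1296


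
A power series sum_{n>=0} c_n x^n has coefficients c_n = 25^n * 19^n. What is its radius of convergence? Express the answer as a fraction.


By the root test (Cauchy-Hadamard), the radius is R = 1 / limsup_n |c_n|^(1/n).
Here |c_n|^(1/n) = (25^n * 19^n)^(1/n) = 25 * 19 = 475 for all n.
So R = 1/475 = 1/475.

1/475


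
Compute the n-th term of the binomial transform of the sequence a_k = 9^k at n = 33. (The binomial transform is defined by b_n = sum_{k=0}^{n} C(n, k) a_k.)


With a_k = 9^k, b_n = sum_{k=0}^{n} C(n, k) 9^k = (1 + 9)^n by the binomial theorem.
For n = 33: (1 + 9)^33 = 10^33 = 1000000000000000000000000000000000.

1000000000000000000000000000000000


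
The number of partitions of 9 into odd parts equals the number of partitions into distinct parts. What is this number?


Computing partitions of 9 into odd parts (1, 3, 5, ...):
Using the generating function prod_{k>=0} 1/(1-x^(2k+1)),
the count is 8

8


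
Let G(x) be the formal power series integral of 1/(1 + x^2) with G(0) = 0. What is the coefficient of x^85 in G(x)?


1/(1 + x^2) = sum_{j>=0} (-1)^j x^(2j). Integrating termwise with G(0) = 0:
G(x) = sum_{j>=0} (-1)^j x^(2j+1) / (2j+1) = arctan(x).
Only odd powers are nonzero. For x^85 write 85 = 2*42 + 1, giving
(-1)^42 / 85 = 1/85 = 1/85.

1/85


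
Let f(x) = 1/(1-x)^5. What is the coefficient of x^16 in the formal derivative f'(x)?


Differentiate: d/dx [ 1/(1-x)^r ] = r / (1-x)^(r+1).
Here r = 5, so f'(x) = 5 / (1-x)^6.
The expansion of 1/(1-x)^(r+1) has coefficient of x^n equal to C(n+r, r).
So the coefficient of x^16 in f'(x) is
5 * C(21, 5) = 5 * 20349 = 101745

101745


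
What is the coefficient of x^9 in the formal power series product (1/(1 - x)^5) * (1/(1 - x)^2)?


Combine the factors: (1/(1 - x)^5) * (1/(1 - x)^2) = 1/(1 - x)^7.
Then use 1/(1 - x)^r = sum_{k>=0} C(k + r - 1, r - 1) x^k with r = 7 and k = 9:
C(15, 6) = 5005.

5005


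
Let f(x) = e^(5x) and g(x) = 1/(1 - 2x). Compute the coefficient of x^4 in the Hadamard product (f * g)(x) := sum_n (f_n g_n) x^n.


Expanding: f_k = 5^k/k! (from e^(5x)) and g_k = 2^k (from 1/(1 - 2x)). So the Hadamard coefficient (f * g)_k = 5^k 2^k / k! = (10)^k / k!.
For k = 4: 10^4/4! = 10000/24 = 1250/3.

1250/3


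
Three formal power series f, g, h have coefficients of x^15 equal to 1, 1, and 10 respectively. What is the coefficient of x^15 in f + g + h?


Series addition is componentwise:
1 + 1 + 10
= 12

12


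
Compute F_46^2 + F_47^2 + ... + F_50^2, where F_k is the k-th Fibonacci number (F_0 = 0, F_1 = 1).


There is a standard identity sum_{k=0}^{N} F_k^2 = F_N * F_{N+1} (proved inductively from the telescoping relation F_k^2 = F_k F_{k+1} - F_{k-1} F_k). Then
sum_{k=46}^{50} F_k^2 = F_50 F_51 - F_45 F_46.
Computing: F_50 = 12586269025, F_51 = 20365011074, F_45 = 1134903170, F_46 = 1836311903.
Sum = 12586269025 * 20365011074 - 1134903170 * 1836311903 = 254235471874644750340.

254235471874644750340


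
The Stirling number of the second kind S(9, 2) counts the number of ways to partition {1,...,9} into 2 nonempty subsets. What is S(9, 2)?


Using the explicit formula S(n,k) = (1/k!) sum_{j=0}^{k} (-1)^(k-j) C(k,j) j^n:
S(9, 2) = 255
Equivalently, S(n,k) is n! times the coefficient of x^n in the EGF (e^x - 1)^k / k!.

255


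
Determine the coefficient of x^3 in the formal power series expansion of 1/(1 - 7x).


The geometric series identity gives 1/(1 - c x) = sum_{k>=0} c^k x^k, so the coefficient of x^k is c^k.
Here c = 7 and k = 3.
Computing: 7^3 = 343

343


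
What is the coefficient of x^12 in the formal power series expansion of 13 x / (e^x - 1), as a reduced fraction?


The exponential generating function for Bernoulli numbers is
x / (e^x - 1) = sum_{k>=0} B_k x^k / k!.
So the coefficient of x^12 in 13 x / (e^x - 1) is 13 B_12 / 12!.
Computing: B_12 = -691/2730, 12! = 479001600, giving
13 * -691/2730 / 479001600 = -691/100590336000.

-691/100590336000


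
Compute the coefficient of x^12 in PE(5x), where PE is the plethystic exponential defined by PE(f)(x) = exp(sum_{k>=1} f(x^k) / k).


With f(x) = 5x, the exponent is sum_{k>=1} 5 x^k / k = 5 * (-ln(1 - x)). Exponentiating:
PE(5x) = exp(-5 ln(1 - x)) = 1/(1 - x)^5.
By the negative binomial expansion, [x^n] 1/(1 - x)^5 = C(n + 4, 4).
For n = 12: C(16, 4) = 1820.

1820


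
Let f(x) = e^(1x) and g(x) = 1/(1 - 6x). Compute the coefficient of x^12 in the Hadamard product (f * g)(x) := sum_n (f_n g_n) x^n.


Expanding: f_k = 1^k/k! (from e^(1x)) and g_k = 6^k (from 1/(1 - 6x)). So the Hadamard coefficient (f * g)_k = 1^k 6^k / k! = (6)^k / k!.
For k = 12: 6^12/12! = 2176782336/479001600 = 8748/1925.

8748/1925


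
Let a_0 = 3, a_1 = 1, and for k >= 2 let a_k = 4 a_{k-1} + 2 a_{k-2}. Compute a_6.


Iterating the recurrence forward:
a_0 = 3
a_1 = 1
a_2 = 4*1 + 2*3 = 10
a_3 = 4*10 + 2*1 = 42
a_4 = 4*42 + 2*10 = 188
a_5 = 4*188 + 2*42 = 836
a_6 = 4*836 + 2*188 = 3720
So a_6 = 3720.

3720


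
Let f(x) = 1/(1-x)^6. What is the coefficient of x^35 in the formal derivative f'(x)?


Differentiate: d/dx [ 1/(1-x)^r ] = r / (1-x)^(r+1).
Here r = 6, so f'(x) = 6 / (1-x)^7.
The expansion of 1/(1-x)^(r+1) has coefficient of x^n equal to C(n+r, r).
So the coefficient of x^35 in f'(x) is
6 * C(41, 6) = 6 * 4496388 = 26978328

26978328


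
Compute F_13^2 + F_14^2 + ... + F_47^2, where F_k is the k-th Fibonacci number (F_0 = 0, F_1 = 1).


There is a standard identity sum_{k=0}^{N} F_k^2 = F_N * F_{N+1} (proved inductively from the telescoping relation F_k^2 = F_k F_{k+1} - F_{k-1} F_k). Then
sum_{k=13}^{47} F_k^2 = F_47 F_48 - F_12 F_13.
Computing: F_47 = 2971215073, F_48 = 4807526976, F_12 = 144, F_13 = 233.
Sum = 2971215073 * 4807526976 - 144 * 233 = 14284196614945275696.

14284196614945275696


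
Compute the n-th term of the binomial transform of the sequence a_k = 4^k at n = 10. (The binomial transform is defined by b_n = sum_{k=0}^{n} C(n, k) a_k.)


With a_k = 4^k, b_n = sum_{k=0}^{n} C(n, k) 4^k = (1 + 4)^n by the binomial theorem.
For n = 10: (1 + 4)^10 = 5^10 = 9765625.

9765625


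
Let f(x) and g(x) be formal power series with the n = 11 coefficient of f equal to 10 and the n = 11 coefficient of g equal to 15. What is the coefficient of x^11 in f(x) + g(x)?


Addition of formal power series is termwise.
The coefficient of x^11 in f + g = 10 + 15
= 25

25


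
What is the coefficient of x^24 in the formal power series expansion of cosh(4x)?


The Maclaurin series is cosh(t) = sum_{m>=0} t^(2m) / (2m)!, so substituting t = 4x, only even powers of x are nonzero, with coefficient of x^(2m) equal to 4^(2m) / (2m)!.
For x^24 the coefficient is 4^24/24! = 281474976710656/620448401733239439360000 = 67108864/147926426347074375.

67108864/147926426347074375


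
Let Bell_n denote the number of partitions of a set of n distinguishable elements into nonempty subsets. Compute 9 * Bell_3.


Bell_3 can be computed from the Bell triangle or from Dobinski's identity Bell_n = (1/e) * sum_{k>=0} k^n / k!.
Computing Bell_3 = 5.
Then 9 * 5 = 45.

45


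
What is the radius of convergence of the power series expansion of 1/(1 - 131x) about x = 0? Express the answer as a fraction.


Expanding 1/(1 - 131x) = sum_{k>=0} 131^k x^k, the series converges when |131x| < 1, i.e., |x| < 1/131.
So the radius of convergence is 1/131 = 1/131.

1/131


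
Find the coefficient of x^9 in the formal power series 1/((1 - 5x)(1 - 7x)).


By partial fractions or Cauchy convolution:
The coefficient equals sum_{k=0}^{9} 5^k * 7^(9-k).
= 136354812

136354812


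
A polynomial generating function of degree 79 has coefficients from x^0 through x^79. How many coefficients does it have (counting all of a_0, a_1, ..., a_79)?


A polynomial of degree 79 takes the form a_0 + a_1 x + ... + a_79 x^79.
The number of coefficients is 79 + 1 = 80.

80


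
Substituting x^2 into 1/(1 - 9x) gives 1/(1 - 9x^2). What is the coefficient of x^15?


Since 1/(1 - 9x^2) only has even powers of x,
the coefficient of x^15 (odd) is 0.

0


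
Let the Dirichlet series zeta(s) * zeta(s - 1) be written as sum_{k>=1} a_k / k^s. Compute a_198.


Convolution gives a_k = sum_{d | k} d * 1 = sum_{d | k} d = sigma(k), the sum of positive divisors of k.
For k = 198, the divisors are 1, 2, 3, 6, 9, 11, 18, 22, 33, 66, 99, 198, so
sigma(198) = 1 + 2 + 3 + 6 + 9 + 11 + 18 + 22 + 33 + 66 + 99 + 198 = 468.

468


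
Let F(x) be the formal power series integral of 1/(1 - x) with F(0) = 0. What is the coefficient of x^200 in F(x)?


1/(1 - x) = sum_{k>=0} x^k. Integrating termwise and using F(0) = 0 gives
F(x) = sum_{k>=0} x^(k+1) / (k+1) = sum_{m>=1} x^m / m = -ln(1 - x).
So the coefficient of x^200 is 1/200 = 1/200.

1/200


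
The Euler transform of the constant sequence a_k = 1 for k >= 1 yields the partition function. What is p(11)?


The Euler transform converts the sequence a_k = 1 into the number of integer partitions.
Using the recurrence or dynamic programming:
p(11) = 56

56


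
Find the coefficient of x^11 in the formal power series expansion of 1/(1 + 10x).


Write 1/(1 + c x) = 1/(1 - (-c) x) and apply the geometric-series identity
1/(1 - y) = sum_{k>=0} y^k to get 1/(1 + c x) = sum_{k>=0} (-c)^k x^k.
So the coefficient of x^k is (-c)^k = (-1)^k * c^k.
Here c = 10 and k = 11:
(-10)^11 = -1 * 100000000000 = -100000000000

-100000000000


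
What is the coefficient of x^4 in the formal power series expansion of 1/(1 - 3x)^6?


The general identity 1/(1 - c x)^r = sum_{k>=0} c^k C(k + r - 1, r - 1) x^k follows by substituting y = c x into 1/(1 - y)^r = sum_{k>=0} C(k + r - 1, r - 1) y^k.
For c = 3, r = 6, k = 4:
3^4 * C(9, 5) = 81 * 126 = 10206.

10206


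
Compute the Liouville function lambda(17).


The Liouville function is lambda(k) = (-1)^Omega(k), where Omega(k) counts the prime factors of k with multiplicity.
Factoring: 17 = 17, so Omega(17) = 1.
lambda(17) = (-1)^1 = -1.

-1


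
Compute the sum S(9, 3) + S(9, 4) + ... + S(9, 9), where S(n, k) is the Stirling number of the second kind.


By definition, S(n, k) counts partitions of an n-set into exactly k nonempty blocks.
Computing row n = 9 for k = 3..9:
S(9, k): 3025, 7770, 6951, 2646, 462, 36, 1
Sum = 20891.

20891


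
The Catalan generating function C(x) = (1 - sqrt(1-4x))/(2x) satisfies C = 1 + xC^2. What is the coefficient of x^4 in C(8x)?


Substituting x -> 8x scales the n-th coefficient by 8^n, so [x^4] C(8x) = 8^4 * C_4.
C_4 = C(2*4, 4)/(5) = 70/5 = 14.
So 8^4 * 14 = 4096 * 14 = 57344.

57344


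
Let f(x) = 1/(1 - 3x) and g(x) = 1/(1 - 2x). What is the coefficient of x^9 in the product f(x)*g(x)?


The coefficient of x^n in f*g is the Cauchy product: sum_{k=0}^{n} a^k * b^(n-k).
With a=3, b=2, n=9:
sum_{k=0}^{9} 3^k * 2^(9-k)
= 58025

58025


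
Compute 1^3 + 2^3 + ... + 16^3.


This power sum has a closed form given by Faulhaber's formula
sum_{k=1}^{m} k^p = (1 / (p + 1)) * sum_{j=0}^{p} C(p + 1, j) B_j m^(p + 1 - j),
but for small m direct computation is fastest:
1 + 8 + 27 + 64 + 125 + 216 + 343 + 512 + 729 + 1000 + 1331 + 1728 + 2197 + 2744 + 3375 + 4096 = 18496.

18496


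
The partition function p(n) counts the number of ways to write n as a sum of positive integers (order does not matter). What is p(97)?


Using the generating function prod_{k>=1} 1/(1-x^k), we compute p(97).
By dynamic programming over parts 1 through 97:
p(97) = 133230930

133230930


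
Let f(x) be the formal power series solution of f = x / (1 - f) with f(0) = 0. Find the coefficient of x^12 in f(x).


Apply Lagrange inversion: f = x * phi(f) with phi(t) = 1/(1 - t), so
[x^n] f = (1/n) [t^(n-1)] phi(t)^n = (1/n) [t^(n-1)] (1 - t)^(-n) = (1/n) C(2n - 2, n - 1) = C_{n-1}.
For n = 12: C_11 = C(22, 11) / 12 = 705432/12 = 58786 = 58786.

58786


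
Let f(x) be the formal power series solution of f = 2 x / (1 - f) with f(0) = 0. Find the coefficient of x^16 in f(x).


Apply Lagrange inversion: f = 2 x * phi(f) with phi(t) = 1/(1 - t), so
[x^n] f = 2^n * (1/n) [t^(n-1)] phi(t)^n = 2^n * (1/n) [t^(n-1)] (1 - t)^(-n) = 2^n * (1/n) C(2n - 2, n - 1) = 2^n * C_{n-1}.
For n = 16: C_15 = C(30, 15) / 16 = 155117520/16 = 9694845.
With the 2^16 = 65536 factor, the coefficient is 65536 * 9694845 = 635361361920.

635361361920


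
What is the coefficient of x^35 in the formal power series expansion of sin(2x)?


The Maclaurin series is sin(t) = sum_{k>=0} (-1)^k t^(2k+1) / (2k+1)!, so substituting t = 2x, only odd powers of x are nonzero, with coefficient of x^(2k+1) equal to (-1)^k 2^(2k+1) / (2k+1)!.
Write 35 = 2*17 + 1, giving the coefficient (-1)^17 * 2^35 / 35! = -34359738368/10333147966386144929666651337523200000000 = -8/2405873491984360136479756640625.

-8/2405873491984360136479756640625


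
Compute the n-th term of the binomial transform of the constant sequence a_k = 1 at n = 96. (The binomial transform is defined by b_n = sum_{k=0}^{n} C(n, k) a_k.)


With a_k = 1 for all k, b_n = sum_{k=0}^{n} C(n, k) = 2^n by the binomial theorem.
For n = 96: 2^96 = 79228162514264337593543950336.

79228162514264337593543950336


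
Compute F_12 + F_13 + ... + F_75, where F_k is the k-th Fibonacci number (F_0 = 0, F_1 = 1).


Use the identity sum_{k=0}^{N} F_k = F_{N+2} - 1 (which follows from F_{k+2} - F_{k+1} = F_k). Then
sum_{k=12}^{75} F_k = (F_{77} - 1) - (F_{13} - 1) = F_{77} - F_{13}.
Computing: F_{77} = 5527939700884757, F_{13} = 233, so
Sum = 5527939700884757 - 233 = 5527939700884524.

5527939700884524


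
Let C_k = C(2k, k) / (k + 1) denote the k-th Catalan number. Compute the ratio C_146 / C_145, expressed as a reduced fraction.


Using C_k = (2k)! / (k! (k+1)!), the ratio C_{k+1}/C_k simplifies to
C_{k+1}/C_k = [(2k+2)! / ((k+1)! (k+2)!)] * [k! (k+1)! / (2k)!]
 = (2k+2)(2k+1) / ((k+1)(k+2)) = 2(2k+1) / (k+2).
For k = 145: 2(2*145 + 1) / (145 + 2) = 582/147 = 194/49.

194/49


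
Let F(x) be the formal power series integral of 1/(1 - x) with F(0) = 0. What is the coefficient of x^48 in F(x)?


1/(1 - x) = sum_{k>=0} x^k. Integrating termwise and using F(0) = 0 gives
F(x) = sum_{k>=0} x^(k+1) / (k+1) = sum_{m>=1} x^m / m = -ln(1 - x).
So the coefficient of x^48 is 1/48 = 1/48.

1/48


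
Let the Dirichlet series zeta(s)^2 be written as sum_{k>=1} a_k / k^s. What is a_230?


The Dirichlet convolution of the constant function 1 with itself gives (1 * 1)(k) = sum_{d | k} 1 = d(k), the number of positive divisors of k.
Since zeta(s) = sum_{k>=1} 1/k^s, we have zeta(s)^2 = sum_{k>=1} d(k)/k^s, so a_k = d(k).
For k = 230: the divisors are 1, 2, 5, 10, 23, 46, 115, 230.
Count = 8.

8


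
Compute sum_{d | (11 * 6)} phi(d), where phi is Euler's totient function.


First, 11 * 6 = 66. One classical identity is sum_{d | n} phi(d) = n (each k in [1, n] has a unique gcd with n, and among the k's with gcd(k, n) = n/d there are phi(d) of them). So the sum equals 66. We also verify directly:
Divisors of 66: 1, 2, 3, 6, 11, 22, 33, 66.
phi values: 1, 1, 2, 2, 10, 10, 20, 20.
Sum = 66.

66


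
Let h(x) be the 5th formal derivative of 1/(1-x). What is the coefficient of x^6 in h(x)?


Differentiating 5 times: d^5/dx^5 [1/(1-x)] = 5!/(1-x)^6.
The expansion 1/(1-x)^6 = sum_{k>=0} C(k+5, 5) x^k, so the coefficient of x^n in 5!/(1-x)^6 is 5! * C(n+5, 5).
For n = 6: 120 * C(11, 5) = 120 * 462 = 55440

55440


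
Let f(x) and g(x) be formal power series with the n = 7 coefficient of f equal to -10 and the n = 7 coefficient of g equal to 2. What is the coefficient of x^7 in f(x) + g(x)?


Addition of formal power series is termwise.
The coefficient of x^7 in f + g = -10 + 2
= -8

-8


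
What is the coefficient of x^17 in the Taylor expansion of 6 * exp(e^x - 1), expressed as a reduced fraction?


exp(e^x - 1) = sum_{k>=0} Bell_k x^k / k!, where Bell_k is the k-th Bell number.
So the coefficient of x^17 is 6 * Bell_17 / 17!.
Computing: Bell_17 = 82864869804 and 17! = 355687428096000, giving
6 * 82864869804/355687428096000 = 255755771/182966784000.

255755771/182966784000


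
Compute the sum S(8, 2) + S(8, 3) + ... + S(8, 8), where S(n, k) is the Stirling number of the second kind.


By definition, S(n, k) counts partitions of an n-set into exactly k nonempty blocks.
Computing row n = 8 for k = 2..8:
S(8, k): 127, 966, 1701, 1050, 266, 28, 1
Sum = 4139.

4139


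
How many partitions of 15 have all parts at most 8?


Using the generating function (1-x)^(-1)(1-x^2)^(-1)...(1-x^8)^(-1),
the coefficient of x^15 counts these restricted partitions.
Result = 146

146


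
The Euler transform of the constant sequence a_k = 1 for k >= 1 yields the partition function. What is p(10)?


The Euler transform converts the sequence a_k = 1 into the number of integer partitions.
Using the recurrence or dynamic programming:
p(10) = 42

42


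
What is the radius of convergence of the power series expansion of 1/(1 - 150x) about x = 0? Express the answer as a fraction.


Expanding 1/(1 - 150x) = sum_{k>=0} 150^k x^k, the series converges when |150x| < 1, i.e., |x| < 1/150.
So the radius of convergence is 1/150 = 1/150.

1/150


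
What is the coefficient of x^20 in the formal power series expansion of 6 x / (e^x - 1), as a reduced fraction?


The exponential generating function for Bernoulli numbers is
x / (e^x - 1) = sum_{k>=0} B_k x^k / k!.
So the coefficient of x^20 in 6 x / (e^x - 1) is 6 B_20 / 20!.
Computing: B_20 = -174611/330, 20! = 2432902008176640000, giving
6 * -174611/330 / 2432902008176640000 = -174611/133809610449715200000.

-174611/133809610449715200000
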